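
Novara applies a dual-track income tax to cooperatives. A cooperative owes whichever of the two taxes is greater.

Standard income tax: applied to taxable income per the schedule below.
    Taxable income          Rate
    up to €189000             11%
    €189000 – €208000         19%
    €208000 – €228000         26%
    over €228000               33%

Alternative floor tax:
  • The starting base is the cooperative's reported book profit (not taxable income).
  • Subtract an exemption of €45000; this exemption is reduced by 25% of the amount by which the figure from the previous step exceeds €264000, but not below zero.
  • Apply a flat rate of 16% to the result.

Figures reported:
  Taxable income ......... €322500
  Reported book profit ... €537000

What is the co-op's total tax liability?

€85920

Standard income tax:
  €189000 × 11% = €20790
  €19000 × 19% = €3610
  €20000 × 26% = €5200
  €94500 × 33% = €31185
  → €60785

Alternative floor tax:
  Base (reported book profit): €537000
  Exemption: 25% × (€537000 − €264000) = €68250 ≥ €45000, so the exemption is fully phased out
  Base: €537000 − €0 = €537000
  €537000 × 16% = €85920

€85920 > €60785, so the alternative floor tax is the binding amount.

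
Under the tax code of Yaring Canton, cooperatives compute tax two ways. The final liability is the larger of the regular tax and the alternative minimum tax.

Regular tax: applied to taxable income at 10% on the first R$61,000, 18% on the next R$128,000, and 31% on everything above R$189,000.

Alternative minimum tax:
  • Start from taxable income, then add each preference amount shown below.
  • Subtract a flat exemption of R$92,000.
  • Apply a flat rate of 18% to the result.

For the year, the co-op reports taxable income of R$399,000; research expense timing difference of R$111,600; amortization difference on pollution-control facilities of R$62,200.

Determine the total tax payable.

Alternative minimum tax:
  Adjusted income: R$399,000 + R$111,600 + R$62,200 = R$572,800
  Less exemption R$92,000 → base R$480,800
  R$480,800 × 18% = R$86,544

Regular tax:
  R$61,000 × 10% = R$6,100
  R$128,000 × 18% = R$23,040
  R$210,000 × 31% = R$65,100
  → R$94,240

R$94,240 > R$86,544, so the regular tax governs.

R$94,240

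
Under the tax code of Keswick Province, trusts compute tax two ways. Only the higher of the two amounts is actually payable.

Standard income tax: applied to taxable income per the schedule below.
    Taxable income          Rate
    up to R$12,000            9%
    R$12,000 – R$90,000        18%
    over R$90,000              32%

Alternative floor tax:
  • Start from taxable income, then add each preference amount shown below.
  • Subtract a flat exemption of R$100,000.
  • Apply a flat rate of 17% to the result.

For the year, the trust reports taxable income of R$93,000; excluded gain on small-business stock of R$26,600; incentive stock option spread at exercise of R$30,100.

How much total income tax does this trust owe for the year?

Standard income tax:
  R$12,000 × 9% = R$1,080
  R$78,000 × 18% = R$14,040
  R$3,000 × 32% = R$960
  → R$16,080

Alternative floor tax:
  Adjusted income: R$93,000 + R$26,600 + R$30,100 = R$149,700
  Less exemption R$100,000 → base R$49,700
  R$49,700 × 17% = R$8,449

R$16,080 > R$8,449, so the standard income tax governs.

R$16,080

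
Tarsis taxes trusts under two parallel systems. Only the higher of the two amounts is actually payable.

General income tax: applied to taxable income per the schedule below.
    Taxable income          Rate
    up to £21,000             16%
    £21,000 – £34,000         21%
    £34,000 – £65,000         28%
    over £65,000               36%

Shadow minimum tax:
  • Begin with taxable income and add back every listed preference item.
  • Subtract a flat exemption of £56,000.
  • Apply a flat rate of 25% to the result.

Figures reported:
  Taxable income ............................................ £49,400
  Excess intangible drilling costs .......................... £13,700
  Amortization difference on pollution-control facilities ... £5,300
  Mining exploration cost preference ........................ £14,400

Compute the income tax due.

£10,402

Shadow minimum tax:
  Adjusted income: £49,400 + £13,700 + £5,300 + £14,400 = £82,800
  Less exemption £56,000 → base £26,800
  £26,800 × 25% = £6,700

General income tax:
  £21,000 × 16% = £3,360
  £13,000 × 21% = £2,730
  £15,400 × 28% = £4,312
  → £10,402

£10,402 > £6,700, so the general income tax governs.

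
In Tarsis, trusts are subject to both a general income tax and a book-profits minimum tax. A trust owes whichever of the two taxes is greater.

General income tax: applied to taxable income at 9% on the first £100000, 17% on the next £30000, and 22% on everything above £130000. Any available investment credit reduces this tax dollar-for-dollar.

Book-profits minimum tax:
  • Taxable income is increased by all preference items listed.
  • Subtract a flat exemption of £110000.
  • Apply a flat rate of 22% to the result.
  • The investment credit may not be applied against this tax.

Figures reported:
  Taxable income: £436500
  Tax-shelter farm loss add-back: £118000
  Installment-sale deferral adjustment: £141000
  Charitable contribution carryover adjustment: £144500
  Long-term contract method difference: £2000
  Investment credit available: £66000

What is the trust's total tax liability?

£161040

General income tax:
  £100000 × 9% = £9000
  £30000 × 17% = £5100
  £306500 × 22% = £67430
  → £81530
  Less investment credit £66000 → £15530

Book-profits minimum tax:
  Adjusted income: £436500 + £118000 + £141000 + £144500 + £2000 = £842000
  Less exemption £110000 → base £732000
  £732000 × 22% = £161040

£161040 > £15530, so the book-profits minimum tax is the binding amount.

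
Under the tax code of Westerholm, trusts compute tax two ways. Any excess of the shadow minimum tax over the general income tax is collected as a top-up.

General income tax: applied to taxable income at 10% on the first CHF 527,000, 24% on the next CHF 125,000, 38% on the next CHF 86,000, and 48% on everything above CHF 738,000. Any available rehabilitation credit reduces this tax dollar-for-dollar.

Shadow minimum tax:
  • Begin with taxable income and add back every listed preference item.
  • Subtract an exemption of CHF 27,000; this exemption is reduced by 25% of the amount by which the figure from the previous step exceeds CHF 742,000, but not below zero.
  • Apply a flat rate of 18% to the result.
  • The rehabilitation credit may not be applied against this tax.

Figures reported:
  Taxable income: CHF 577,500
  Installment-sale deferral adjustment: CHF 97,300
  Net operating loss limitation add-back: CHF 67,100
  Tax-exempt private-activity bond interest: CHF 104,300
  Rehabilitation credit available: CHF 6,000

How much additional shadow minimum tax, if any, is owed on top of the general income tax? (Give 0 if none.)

Shadow minimum tax:
  Adjusted income: CHF 577,500 + CHF 97,300 + CHF 67,100 + CHF 104,300 = CHF 846,200
  Exemption: CHF 27,000 − 25% × (CHF 846,200 − CHF 742,000) = CHF 27,000 − CHF 26,050 = CHF 950
  Base: CHF 846,200 − CHF 950 = CHF 845,250
  CHF 845,250 × 18% = CHF 152,145

General income tax:
  CHF 527,000 × 10% = CHF 52,700
  CHF 50,500 × 24% = CHF 12,120
  → CHF 64,820
  Less rehabilitation credit CHF 6,000 → CHF 58,820

Excess of shadow minimum tax over general income tax: CHF 152,145 − CHF 58,820 = CHF 93,325.

CHF 93,325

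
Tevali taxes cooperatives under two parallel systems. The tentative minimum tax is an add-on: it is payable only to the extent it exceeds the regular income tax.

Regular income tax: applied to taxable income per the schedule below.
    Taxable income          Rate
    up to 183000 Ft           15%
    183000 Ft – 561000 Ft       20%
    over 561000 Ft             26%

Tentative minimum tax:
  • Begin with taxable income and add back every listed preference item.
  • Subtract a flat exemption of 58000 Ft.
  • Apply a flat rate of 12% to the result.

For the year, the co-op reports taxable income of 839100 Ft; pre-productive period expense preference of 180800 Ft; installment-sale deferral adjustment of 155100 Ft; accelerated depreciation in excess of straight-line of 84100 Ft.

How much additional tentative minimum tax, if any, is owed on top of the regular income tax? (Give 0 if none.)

0 Ft

Regular income tax:
  183000 Ft × 15% = 27450 Ft
  378000 Ft × 20% = 75600 Ft
  278100 Ft × 26% = 72306 Ft
  → 175356 Ft

Tentative minimum tax:
  Adjusted income: 839100 Ft + 180800 Ft + 155100 Ft + 84100 Ft = 1259100 Ft
  Less exemption 58000 Ft → base 1201100 Ft
  1201100 Ft × 12% = 144132 Ft

144132 Ft ≤ 175356 Ft, so no add-on is due.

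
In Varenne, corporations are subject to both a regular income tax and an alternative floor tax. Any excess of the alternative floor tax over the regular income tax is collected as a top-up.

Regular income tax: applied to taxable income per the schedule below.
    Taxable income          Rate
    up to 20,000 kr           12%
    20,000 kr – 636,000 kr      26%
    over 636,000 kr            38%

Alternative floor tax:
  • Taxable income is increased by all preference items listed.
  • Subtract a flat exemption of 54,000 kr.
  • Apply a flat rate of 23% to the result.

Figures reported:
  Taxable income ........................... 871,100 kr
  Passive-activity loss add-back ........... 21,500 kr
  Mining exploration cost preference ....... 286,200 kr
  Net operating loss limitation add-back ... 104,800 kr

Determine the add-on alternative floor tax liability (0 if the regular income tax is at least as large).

30,910 kr

Regular income tax:
  20,000 kr × 12% = 2,400 kr
  616,000 kr × 26% = 160,160 kr
  235,100 kr × 38% = 89,338 kr
  → 251,898 kr

Alternative floor tax:
  Adjusted income: 871,100 kr + 21,500 kr + 286,200 kr + 104,800 kr = 1,283,600 kr
  Less exemption 54,000 kr → base 1,229,600 kr
  1,229,600 kr × 23% = 282,808 kr

Excess of alternative floor tax over regular income tax: 282,808 kr − 251,898 kr = 30,910 kr.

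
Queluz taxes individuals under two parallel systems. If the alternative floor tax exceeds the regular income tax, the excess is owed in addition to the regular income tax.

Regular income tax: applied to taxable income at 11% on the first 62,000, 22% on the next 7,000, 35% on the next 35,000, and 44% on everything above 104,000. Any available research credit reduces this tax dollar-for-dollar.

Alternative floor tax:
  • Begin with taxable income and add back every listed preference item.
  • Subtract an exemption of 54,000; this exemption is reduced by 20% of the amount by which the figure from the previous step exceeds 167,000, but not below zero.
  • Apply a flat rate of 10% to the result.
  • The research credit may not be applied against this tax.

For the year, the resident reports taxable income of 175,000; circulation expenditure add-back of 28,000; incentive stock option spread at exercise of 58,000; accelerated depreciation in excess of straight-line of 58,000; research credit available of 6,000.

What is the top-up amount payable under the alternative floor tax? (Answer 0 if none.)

0

Alternative floor tax:
  Adjusted income: 175,000 + 28,000 + 58,000 + 58,000 = 319,000
  Exemption: 54,000 − 20% × (319,000 − 167,000) = 54,000 − 30,400 = 23,600
  Base: 319,000 − 23,600 = 295,400
  295,400 × 10% = 29,540

Regular income tax:
  62,000 × 11% = 6,820
  7,000 × 22% = 1,540
  35,000 × 35% = 12,250
  71,000 × 44% = 31,240
  → 51,850
  Less research credit 6,000 → 45,850

29,540 ≤ 45,850, so no add-on is due.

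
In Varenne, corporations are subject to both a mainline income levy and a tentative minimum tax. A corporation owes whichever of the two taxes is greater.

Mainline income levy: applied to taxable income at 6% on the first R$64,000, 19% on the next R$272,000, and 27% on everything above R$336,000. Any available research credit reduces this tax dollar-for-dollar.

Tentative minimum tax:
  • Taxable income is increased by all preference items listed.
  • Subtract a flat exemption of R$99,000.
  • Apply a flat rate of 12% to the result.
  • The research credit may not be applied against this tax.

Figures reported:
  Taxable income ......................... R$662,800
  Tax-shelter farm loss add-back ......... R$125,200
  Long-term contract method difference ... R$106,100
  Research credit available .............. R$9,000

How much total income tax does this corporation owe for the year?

R$134,756

Mainline income levy:
  R$64,000 × 6% = R$3,840
  R$272,000 × 19% = R$51,680
  R$326,800 × 27% = R$88,236
  → R$143,756
  Less research credit R$9,000 → R$134,756

Tentative minimum tax:
  Adjusted income: R$662,800 + R$125,200 + R$106,100 = R$894,100
  Less exemption R$99,000 → base R$795,100
  R$795,100 × 12% = R$95,412

R$134,756 > R$95,412, so the mainline income levy governs.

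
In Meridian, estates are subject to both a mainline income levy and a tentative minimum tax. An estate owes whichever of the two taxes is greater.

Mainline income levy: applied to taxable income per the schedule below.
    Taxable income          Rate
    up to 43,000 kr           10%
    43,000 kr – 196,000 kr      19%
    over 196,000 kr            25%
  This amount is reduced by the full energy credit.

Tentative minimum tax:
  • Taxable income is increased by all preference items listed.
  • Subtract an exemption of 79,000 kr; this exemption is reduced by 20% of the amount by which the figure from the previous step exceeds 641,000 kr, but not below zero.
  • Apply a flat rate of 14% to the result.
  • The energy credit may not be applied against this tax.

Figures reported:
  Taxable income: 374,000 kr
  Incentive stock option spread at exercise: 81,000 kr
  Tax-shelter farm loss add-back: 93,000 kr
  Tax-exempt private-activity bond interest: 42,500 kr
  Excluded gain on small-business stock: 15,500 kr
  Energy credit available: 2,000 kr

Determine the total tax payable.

Tentative minimum tax:
  Adjusted income: 374,000 kr + 81,000 kr + 93,000 kr + 42,500 kr + 15,500 kr = 606,000 kr
  Exemption: 606,000 kr ≤ 641,000 kr, so full 79,000 kr applies
  Base: 606,000 kr − 79,000 kr = 527,000 kr
  527,000 kr × 14% = 73,780 kr

Mainline income levy:
  43,000 kr × 10% = 4,300 kr
  153,000 kr × 19% = 29,070 kr
  178,000 kr × 25% = 44,500 kr
  → 77,870 kr
  Less energy credit 2,000 kr → 75,870 kr

75,870 kr > 73,780 kr, so the mainline income levy governs.

75,870 kr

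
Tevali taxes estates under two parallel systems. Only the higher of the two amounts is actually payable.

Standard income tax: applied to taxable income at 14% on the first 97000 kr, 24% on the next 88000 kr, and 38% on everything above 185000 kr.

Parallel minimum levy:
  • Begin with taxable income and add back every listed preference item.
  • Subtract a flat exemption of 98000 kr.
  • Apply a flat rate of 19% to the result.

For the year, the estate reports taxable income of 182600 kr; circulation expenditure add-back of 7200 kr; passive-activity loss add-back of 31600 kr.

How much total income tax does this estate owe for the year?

34124 kr

Parallel minimum levy:
  Adjusted income: 182600 kr + 7200 kr + 31600 kr = 221400 kr
  Less exemption 98000 kr → base 123400 kr
  123400 kr × 19% = 23446 kr

Standard income tax:
  97000 kr × 14% = 13580 kr
  85600 kr × 24% = 20544 kr
  → 34124 kr

34124 kr > 23446 kr, so the standard income tax governs.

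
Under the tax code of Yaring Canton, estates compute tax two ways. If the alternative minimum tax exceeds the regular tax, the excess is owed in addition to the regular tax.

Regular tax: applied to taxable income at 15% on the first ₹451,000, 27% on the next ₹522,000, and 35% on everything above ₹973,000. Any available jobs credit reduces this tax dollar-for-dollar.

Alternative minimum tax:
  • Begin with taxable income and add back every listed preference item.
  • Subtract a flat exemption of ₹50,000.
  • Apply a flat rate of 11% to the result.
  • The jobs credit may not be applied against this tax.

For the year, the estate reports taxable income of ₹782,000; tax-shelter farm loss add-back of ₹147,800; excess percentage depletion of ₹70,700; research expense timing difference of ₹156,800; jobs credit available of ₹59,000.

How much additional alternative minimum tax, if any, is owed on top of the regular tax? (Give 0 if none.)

₹23,783

Alternative minimum tax:
  Adjusted income: ₹782,000 + ₹147,800 + ₹70,700 + ₹156,800 = ₹1,157,300
  Less exemption ₹50,000 → base ₹1,107,300
  ₹1,107,300 × 11% = ₹121,803

Regular tax:
  ₹451,000 × 15% = ₹67,650
  ₹331,000 × 27% = ₹89,370
  → ₹157,020
  Less jobs credit ₹59,000 → ₹98,020

Excess of alternative minimum tax over regular tax: ₹121,803 − ₹98,020 = ₹23,783.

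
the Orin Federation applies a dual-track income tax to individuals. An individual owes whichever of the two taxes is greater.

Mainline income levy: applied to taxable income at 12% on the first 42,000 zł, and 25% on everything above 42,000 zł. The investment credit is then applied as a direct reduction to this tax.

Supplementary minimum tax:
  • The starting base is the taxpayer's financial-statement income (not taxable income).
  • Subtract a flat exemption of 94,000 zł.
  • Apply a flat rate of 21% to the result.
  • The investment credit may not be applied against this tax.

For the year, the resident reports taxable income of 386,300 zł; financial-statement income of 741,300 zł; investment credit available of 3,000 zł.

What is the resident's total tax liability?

135,933 zł

Mainline income levy:
  42,000 zł × 12% = 5,040 zł
  344,300 zł × 25% = 86,075 zł
  → 91,115 zł
  Less investment credit 3,000 zł → 88,115 zł

Supplementary minimum tax:
  Base (financial-statement income): 741,300 zł
  Less exemption 94,000 zł → base 647,300 zł
  647,300 zł × 21% = 135,933 zł

135,933 zł > 88,115 zł, so the supplementary minimum tax is the binding amount.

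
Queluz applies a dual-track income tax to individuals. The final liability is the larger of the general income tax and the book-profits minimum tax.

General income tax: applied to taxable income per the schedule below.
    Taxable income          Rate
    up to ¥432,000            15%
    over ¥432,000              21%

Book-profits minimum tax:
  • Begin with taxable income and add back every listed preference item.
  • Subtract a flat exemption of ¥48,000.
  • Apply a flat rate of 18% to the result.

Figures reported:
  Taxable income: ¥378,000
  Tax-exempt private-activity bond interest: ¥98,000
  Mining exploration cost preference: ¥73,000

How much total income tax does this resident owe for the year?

¥90,180

Book-profits minimum tax:
  Adjusted income: ¥378,000 + ¥98,000 + ¥73,000 = ¥549,000
  Less exemption ¥48,000 → base ¥501,000
  ¥501,000 × 18% = ¥90,180

General income tax:
  ¥378,000 × 15% = ¥56,700

¥90,180 > ¥56,700, so the book-profits minimum tax is the binding amount.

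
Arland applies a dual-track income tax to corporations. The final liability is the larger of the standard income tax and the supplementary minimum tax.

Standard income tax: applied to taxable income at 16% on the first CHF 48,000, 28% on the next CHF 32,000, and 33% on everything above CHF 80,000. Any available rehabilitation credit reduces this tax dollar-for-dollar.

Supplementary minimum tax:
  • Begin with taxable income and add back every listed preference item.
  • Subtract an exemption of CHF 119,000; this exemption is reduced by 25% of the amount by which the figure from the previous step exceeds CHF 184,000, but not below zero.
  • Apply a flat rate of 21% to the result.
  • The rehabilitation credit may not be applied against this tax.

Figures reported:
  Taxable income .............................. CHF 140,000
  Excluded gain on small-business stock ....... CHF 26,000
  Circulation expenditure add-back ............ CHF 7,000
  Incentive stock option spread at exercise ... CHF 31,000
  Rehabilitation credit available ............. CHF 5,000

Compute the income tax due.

Supplementary minimum tax:
  Adjusted income: CHF 140,000 + CHF 26,000 + CHF 7,000 + CHF 31,000 = CHF 204,000
  Exemption: CHF 119,000 − 25% × (CHF 204,000 − CHF 184,000) = CHF 119,000 − CHF 5,000 = CHF 114,000
  Base: CHF 204,000 − CHF 114,000 = CHF 90,000
  CHF 90,000 × 21% = CHF 18,900

Standard income tax:
  CHF 48,000 × 16% = CHF 7,680
  CHF 32,000 × 28% = CHF 8,960
  CHF 60,000 × 33% = CHF 19,800
  → CHF 36,440
  Less rehabilitation credit CHF 5,000 → CHF 31,440

CHF 31,440 > CHF 18,900, so the standard income tax governs.

CHF 31,440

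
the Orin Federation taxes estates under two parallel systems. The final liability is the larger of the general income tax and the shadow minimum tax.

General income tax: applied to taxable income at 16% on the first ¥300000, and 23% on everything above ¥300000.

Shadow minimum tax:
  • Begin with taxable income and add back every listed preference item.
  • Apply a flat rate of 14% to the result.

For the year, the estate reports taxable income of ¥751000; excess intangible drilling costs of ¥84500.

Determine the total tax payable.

General income tax:
  ¥300000 × 16% = ¥48000
  ¥451000 × 23% = ¥103730
  → ¥151730

Shadow minimum tax:
  Adjusted income: ¥751000 + ¥84500 = ¥835500
  ¥835500 × 14% = ¥116970

¥151730 > ¥116970, so the general income tax governs.

¥151730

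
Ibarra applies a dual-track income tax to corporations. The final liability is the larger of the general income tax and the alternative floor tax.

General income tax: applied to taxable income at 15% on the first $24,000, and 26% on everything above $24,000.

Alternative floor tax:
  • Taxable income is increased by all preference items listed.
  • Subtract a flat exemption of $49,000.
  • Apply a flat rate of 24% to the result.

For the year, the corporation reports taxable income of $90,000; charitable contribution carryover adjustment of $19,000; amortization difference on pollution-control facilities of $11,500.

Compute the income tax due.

$20,760

General income tax:
  $24,000 × 15% = $3,600
  $66,000 × 26% = $17,160
  → $20,760

Alternative floor tax:
  Adjusted income: $90,000 + $19,000 + $11,500 = $120,500
  Less exemption $49,000 → base $71,500
  $71,500 × 24% = $17,160

$20,760 > $17,160, so the general income tax governs.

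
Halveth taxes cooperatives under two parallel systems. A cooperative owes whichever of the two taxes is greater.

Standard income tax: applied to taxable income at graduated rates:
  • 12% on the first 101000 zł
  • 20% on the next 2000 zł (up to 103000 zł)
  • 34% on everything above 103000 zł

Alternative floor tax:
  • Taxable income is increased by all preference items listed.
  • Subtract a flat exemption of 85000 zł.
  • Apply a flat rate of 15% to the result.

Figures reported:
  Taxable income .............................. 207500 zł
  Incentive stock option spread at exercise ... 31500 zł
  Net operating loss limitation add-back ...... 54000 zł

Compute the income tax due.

48050 zł

Alternative floor tax:
  Adjusted income: 207500 zł + 31500 zł + 54000 zł = 293000 zł
  Less exemption 85000 zł → base 208000 zł
  208000 zł × 15% = 31200 zł

Standard income tax:
  101000 zł × 12% = 12120 zł
  2000 zł × 20% = 400 zł
  104500 zł × 34% = 35530 zł
  → 48050 zł

48050 zł > 31200 zł, so the standard income tax governs.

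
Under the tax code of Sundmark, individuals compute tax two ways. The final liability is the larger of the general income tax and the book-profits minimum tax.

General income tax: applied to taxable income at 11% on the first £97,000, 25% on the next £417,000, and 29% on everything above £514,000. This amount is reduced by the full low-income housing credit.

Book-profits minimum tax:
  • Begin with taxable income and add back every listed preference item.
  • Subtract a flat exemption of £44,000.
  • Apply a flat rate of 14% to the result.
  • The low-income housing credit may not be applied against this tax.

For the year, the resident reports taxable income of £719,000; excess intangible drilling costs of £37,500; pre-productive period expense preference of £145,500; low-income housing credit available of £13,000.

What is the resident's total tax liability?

£161,370

General income tax:
  £97,000 × 11% = £10,670
  £417,000 × 25% = £104,250
  £205,000 × 29% = £59,450
  → £174,370
  Less low-income housing credit £13,000 → £161,370

Book-profits minimum tax:
  Adjusted income: £719,000 + £37,500 + £145,500 = £902,000
  Less exemption £44,000 → base £858,000
  £858,000 × 14% = £120,120

£161,370 > £120,120, so the general income tax governs.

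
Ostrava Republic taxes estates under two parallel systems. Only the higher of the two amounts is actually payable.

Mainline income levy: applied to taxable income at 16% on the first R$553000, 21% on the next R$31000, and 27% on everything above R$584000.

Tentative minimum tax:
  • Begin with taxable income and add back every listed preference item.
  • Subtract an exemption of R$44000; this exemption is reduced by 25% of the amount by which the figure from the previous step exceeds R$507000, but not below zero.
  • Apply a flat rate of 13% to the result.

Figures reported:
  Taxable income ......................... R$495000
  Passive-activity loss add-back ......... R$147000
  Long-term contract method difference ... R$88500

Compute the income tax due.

R$94965

Tentative minimum tax:
  Adjusted income: R$495000 + R$147000 + R$88500 = R$730500
  Exemption: 25% × (R$730500 − R$507000) = R$55875 ≥ R$44000, so the exemption is fully phased out
  Base: R$730500 − R$0 = R$730500
  R$730500 × 13% = R$94965

Mainline income levy:
  R$495000 × 16% = R$79200

R$94965 > R$79200, so the tentative minimum tax is the binding amount.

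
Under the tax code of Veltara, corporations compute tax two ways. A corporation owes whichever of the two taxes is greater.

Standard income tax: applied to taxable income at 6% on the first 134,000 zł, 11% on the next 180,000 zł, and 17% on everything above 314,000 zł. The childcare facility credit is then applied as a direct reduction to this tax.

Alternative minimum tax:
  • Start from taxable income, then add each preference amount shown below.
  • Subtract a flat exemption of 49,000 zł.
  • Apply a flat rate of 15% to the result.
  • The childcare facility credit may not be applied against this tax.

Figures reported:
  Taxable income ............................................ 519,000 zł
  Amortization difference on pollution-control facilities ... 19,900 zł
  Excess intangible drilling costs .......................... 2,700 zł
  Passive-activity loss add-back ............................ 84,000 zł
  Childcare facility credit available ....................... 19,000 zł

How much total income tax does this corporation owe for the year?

Standard income tax:
  134,000 zł × 6% = 8,040 zł
  180,000 zł × 11% = 19,800 zł
  205,000 zł × 17% = 34,850 zł
  → 62,690 zł
  Less childcare facility credit 19,000 zł → 43,690 zł

Alternative minimum tax:
  Adjusted income: 519,000 zł + 19,900 zł + 2,700 zł + 84,000 zł = 625,600 zł
  Less exemption 49,000 zł → base 576,600 zł
  576,600 zł × 15% = 86,490 zł

86,490 zł > 43,690 zł, so the alternative minimum tax is the binding amount.

86,490 zł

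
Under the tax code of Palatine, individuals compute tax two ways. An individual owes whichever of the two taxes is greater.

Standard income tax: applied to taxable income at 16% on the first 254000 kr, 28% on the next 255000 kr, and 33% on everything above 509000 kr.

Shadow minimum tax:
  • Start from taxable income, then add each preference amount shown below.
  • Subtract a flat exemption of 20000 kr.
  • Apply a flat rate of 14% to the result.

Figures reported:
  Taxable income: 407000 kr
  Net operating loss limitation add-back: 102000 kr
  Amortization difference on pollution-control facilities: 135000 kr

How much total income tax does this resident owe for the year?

Shadow minimum tax:
  Adjusted income: 407000 kr + 102000 kr + 135000 kr = 644000 kr
  Less exemption 20000 kr → base 624000 kr
  624000 kr × 14% = 87360 kr

Standard income tax:
  254000 kr × 16% = 40640 kr
  153000 kr × 28% = 42840 kr
  → 83480 kr

87360 kr > 83480 kr, so the shadow minimum tax is the binding amount.

87360 kr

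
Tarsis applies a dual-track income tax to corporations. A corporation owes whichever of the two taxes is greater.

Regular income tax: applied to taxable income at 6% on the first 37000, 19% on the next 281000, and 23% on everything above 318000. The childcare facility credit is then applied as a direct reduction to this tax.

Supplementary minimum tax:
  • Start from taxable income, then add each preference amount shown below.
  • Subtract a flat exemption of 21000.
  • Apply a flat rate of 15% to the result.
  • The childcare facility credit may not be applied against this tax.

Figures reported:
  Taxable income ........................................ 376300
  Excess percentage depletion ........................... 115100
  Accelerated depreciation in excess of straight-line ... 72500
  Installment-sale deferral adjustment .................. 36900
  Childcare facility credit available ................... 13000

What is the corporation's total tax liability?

86970

Regular income tax:
  37000 × 6% = 2220
  281000 × 19% = 53390
  58300 × 23% = 13409
  → 69019
  Less childcare facility credit 13000 → 56019

Supplementary minimum tax:
  Adjusted income: 376300 + 115100 + 72500 + 36900 = 600800
  Less exemption 21000 → base 579800
  579800 × 15% = 86970

86970 > 56019, so the supplementary minimum tax is the binding amount.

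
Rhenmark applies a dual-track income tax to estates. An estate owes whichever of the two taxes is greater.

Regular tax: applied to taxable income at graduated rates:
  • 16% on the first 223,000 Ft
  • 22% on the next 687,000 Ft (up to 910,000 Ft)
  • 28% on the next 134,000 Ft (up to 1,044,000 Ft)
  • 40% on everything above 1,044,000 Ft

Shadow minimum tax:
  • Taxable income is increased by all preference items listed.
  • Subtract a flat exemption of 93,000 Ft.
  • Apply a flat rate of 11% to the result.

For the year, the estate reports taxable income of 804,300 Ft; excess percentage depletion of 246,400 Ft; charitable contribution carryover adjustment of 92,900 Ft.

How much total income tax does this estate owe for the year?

Regular tax:
  223,000 Ft × 16% = 35,680 Ft
  581,300 Ft × 22% = 127,886 Ft
  → 163,566 Ft

Shadow minimum tax:
  Adjusted income: 804,300 Ft + 246,400 Ft + 92,900 Ft = 1,143,600 Ft
  Less exemption 93,000 Ft → base 1,050,600 Ft
  1,050,600 Ft × 11% = 115,566 Ft

163,566 Ft > 115,566 Ft, so the regular tax governs.

163,566 Ft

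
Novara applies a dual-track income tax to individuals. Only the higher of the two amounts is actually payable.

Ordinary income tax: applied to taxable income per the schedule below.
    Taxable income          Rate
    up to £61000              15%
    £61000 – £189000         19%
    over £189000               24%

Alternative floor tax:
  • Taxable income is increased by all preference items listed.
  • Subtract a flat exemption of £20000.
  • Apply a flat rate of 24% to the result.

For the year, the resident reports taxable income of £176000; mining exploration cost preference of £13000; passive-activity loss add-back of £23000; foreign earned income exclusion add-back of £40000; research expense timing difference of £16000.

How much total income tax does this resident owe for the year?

£59520

Ordinary income tax:
  £61000 × 15% = £9150
  £115000 × 19% = £21850
  → £31000

Alternative floor tax:
  Adjusted income: £176000 + £13000 + £23000 + £40000 + £16000 = £268000
  Less exemption £20000 → base £248000
  £248000 × 24% = £59520

£59520 > £31000, so the alternative floor tax is the binding amount.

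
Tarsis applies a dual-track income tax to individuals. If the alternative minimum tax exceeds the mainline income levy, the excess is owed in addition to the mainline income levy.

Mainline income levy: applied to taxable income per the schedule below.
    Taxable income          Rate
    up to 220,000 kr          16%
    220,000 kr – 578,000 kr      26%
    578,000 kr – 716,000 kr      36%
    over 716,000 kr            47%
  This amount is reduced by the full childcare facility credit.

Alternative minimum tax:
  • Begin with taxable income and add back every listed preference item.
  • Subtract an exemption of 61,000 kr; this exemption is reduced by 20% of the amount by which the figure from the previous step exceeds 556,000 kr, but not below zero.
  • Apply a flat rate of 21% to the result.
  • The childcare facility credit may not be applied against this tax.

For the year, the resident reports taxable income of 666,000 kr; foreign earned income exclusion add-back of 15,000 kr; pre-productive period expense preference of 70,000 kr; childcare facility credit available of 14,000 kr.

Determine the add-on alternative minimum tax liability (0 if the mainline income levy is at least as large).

Alternative minimum tax:
  Adjusted income: 666,000 kr + 15,000 kr + 70,000 kr = 751,000 kr
  Exemption: 61,000 kr − 20% × (751,000 kr − 556,000 kr) = 61,000 kr − 39,000 kr = 22,000 kr
  Base: 751,000 kr − 22,000 kr = 729,000 kr
  729,000 kr × 21% = 153,090 kr

Mainline income levy:
  220,000 kr × 16% = 35,200 kr
  358,000 kr × 26% = 93,080 kr
  88,000 kr × 36% = 31,680 kr
  → 159,960 kr
  Less childcare facility credit 14,000 kr → 145,960 kr

Excess of alternative minimum tax over mainline income levy: 153,090 kr − 145,960 kr = 7,130 kr.

7,130 kr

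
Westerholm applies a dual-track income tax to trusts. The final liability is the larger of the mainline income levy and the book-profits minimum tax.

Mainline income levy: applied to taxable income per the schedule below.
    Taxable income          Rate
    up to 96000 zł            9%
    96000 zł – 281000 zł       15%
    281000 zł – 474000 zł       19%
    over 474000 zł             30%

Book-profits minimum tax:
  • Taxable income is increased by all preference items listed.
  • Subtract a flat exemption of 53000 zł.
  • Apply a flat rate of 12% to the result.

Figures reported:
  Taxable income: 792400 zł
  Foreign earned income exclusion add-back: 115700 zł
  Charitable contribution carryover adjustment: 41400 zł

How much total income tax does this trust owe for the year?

168580 zł

Book-profits minimum tax:
  Adjusted income: 792400 zł + 115700 zł + 41400 zł = 949500 zł
  Less exemption 53000 zł → base 896500 zł
  896500 zł × 12% = 107580 zł

Mainline income levy:
  96000 zł × 9% = 8640 zł
  185000 zł × 15% = 27750 zł
  193000 zł × 19% = 36670 zł
  318400 zł × 30% = 95520 zł
  → 168580 zł

168580 zł > 107580 zł, so the mainline income levy governs.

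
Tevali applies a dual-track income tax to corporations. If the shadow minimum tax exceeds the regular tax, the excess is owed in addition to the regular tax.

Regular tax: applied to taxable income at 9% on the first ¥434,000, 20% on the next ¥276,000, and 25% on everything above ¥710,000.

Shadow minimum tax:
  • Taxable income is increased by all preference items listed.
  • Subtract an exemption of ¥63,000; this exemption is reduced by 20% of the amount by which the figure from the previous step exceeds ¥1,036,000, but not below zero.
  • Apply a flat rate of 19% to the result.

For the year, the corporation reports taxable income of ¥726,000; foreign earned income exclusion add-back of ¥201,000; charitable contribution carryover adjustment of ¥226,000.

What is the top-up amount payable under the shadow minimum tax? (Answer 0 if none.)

Regular tax:
  ¥434,000 × 9% = ¥39,060
  ¥276,000 × 20% = ¥55,200
  ¥16,000 × 25% = ¥4,000
  → ¥98,260

Shadow minimum tax:
  Adjusted income: ¥726,000 + ¥201,000 + ¥226,000 = ¥1,153,000
  Exemption: ¥63,000 − 20% × (¥1,153,000 − ¥1,036,000) = ¥63,000 − ¥23,400 = ¥39,600
  Base: ¥1,153,000 − ¥39,600 = ¥1,113,400
  ¥1,113,400 × 19% = ¥211,546

Excess of shadow minimum tax over regular tax: ¥211,546 − ¥98,260 = ¥113,286.

¥113,286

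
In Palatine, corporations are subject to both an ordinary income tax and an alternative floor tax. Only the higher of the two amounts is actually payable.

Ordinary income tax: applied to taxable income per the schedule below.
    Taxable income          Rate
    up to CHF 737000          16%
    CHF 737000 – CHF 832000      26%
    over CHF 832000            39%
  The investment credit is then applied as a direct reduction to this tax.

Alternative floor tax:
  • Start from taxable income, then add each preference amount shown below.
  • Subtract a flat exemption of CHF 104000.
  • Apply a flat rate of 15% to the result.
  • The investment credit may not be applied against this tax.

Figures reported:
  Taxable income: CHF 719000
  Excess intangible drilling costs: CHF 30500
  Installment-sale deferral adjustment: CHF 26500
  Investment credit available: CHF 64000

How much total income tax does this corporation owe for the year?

Alternative floor tax:
  Adjusted income: CHF 719000 + CHF 30500 + CHF 26500 = CHF 776000
  Less exemption CHF 104000 → base CHF 672000
  CHF 672000 × 15% = CHF 100800

Ordinary income tax:
  CHF 719000 × 16% = CHF 115040
  Less investment credit CHF 64000 → CHF 51040

CHF 100800 > CHF 51040, so the alternative floor tax is the binding amount.

CHF 100800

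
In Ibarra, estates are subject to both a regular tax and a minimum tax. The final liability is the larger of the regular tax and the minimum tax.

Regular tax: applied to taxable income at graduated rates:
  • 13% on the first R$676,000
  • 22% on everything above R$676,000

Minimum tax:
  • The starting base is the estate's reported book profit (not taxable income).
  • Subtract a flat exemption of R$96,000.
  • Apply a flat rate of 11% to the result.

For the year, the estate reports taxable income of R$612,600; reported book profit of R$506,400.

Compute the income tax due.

R$79,638

Minimum tax:
  Base (reported book profit): R$506,400
  Less exemption R$96,000 → base R$410,400
  R$410,400 × 11% = R$45,144

Regular tax:
  R$612,600 × 13% = R$79,638

R$79,638 > R$45,144, so the regular tax governs.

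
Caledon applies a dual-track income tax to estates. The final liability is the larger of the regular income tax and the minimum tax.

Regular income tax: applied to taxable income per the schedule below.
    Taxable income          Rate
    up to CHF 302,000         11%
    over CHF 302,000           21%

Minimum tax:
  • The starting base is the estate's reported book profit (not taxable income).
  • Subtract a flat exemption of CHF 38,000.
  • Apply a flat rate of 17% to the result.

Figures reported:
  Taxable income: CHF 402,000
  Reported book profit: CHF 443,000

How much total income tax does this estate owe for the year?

CHF 68,850

Minimum tax:
  Base (reported book profit): CHF 443,000
  Less exemption CHF 38,000 → base CHF 405,000
  CHF 405,000 × 17% = CHF 68,850

Regular income tax:
  CHF 302,000 × 11% = CHF 33,220
  CHF 100,000 × 21% = CHF 21,000
  → CHF 54,220

CHF 68,850 > CHF 54,220, so the minimum tax is the binding amount.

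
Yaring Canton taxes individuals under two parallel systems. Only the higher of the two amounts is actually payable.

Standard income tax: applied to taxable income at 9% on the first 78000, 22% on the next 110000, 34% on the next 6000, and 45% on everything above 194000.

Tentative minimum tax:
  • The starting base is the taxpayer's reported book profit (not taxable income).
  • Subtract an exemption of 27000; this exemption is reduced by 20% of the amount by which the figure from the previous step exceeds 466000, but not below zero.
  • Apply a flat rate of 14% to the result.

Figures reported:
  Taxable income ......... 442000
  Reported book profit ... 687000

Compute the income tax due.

144860

Tentative minimum tax:
  Base (reported book profit): 687000
  Exemption: 20% × (687000 − 466000) = 44200 ≥ 27000, so the exemption is fully phased out
  Base: 687000 − 0 = 687000
  687000 × 14% = 96180

Standard income tax:
  78000 × 9% = 7020
  110000 × 22% = 24200
  6000 × 34% = 2040
  248000 × 45% = 111600
  → 144860

144860 > 96180, so the standard income tax governs.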